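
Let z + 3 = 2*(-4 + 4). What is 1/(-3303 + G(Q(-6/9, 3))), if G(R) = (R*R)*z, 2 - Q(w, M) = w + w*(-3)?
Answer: -3/9913 ≈ -0.00030263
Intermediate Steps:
z = -3 (z = -3 + 2*(-4 + 4) = -3 + 2*0 = -3 + 0 = -3)
Q(w, M) = 2 + 2*w (Q(w, M) = 2 - (w + w*(-3)) = 2 - (w - 3*w) = 2 - (-2)*w = 2 + 2*w)
G(R) = -3*R² (G(R) = (R*R)*(-3) = R²*(-3) = -3*R²)
1/(-3303 + G(Q(-6/9, 3))) = 1/(-3303 - 3*(2 + 2*(-6/9))²) = 1/(-3303 - 3*(2 + 2*(-6*⅑))²) = 1/(-3303 - 3*(2 + 2*(-⅔))²) = 1/(-3303 - 3*(2 - 4/3)²) = 1/(-3303 - 3*(⅔)²) = 1/(-3303 - 3*4/9) = 1/(-3303 - 4/3) = 1/(-9913/3) = -3/9913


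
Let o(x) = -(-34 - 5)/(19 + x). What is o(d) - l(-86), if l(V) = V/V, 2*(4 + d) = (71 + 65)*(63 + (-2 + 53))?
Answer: -2576/2589 ≈ -0.99498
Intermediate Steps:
d = 7748 (d = -4 + ((71 + 65)*(63 + (-2 + 53)))/2 = -4 + (136*(63 + 51))/2 = -4 + (136*114)/2 = -4 + (½)*15504 = -4 + 7752 = 7748)
o(x) = 39/(19 + x) (o(x) = -(-39)/(19 + x) = 39/(19 + x))
l(V) = 1
o(d) - l(-86) = 39/(19 + 7748) - 1*1 = 39/7767 - 1 = 39*(1/7767) - 1 = 13/2589 - 1 = -2576/2589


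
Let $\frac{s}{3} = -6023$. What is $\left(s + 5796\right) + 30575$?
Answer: $18302$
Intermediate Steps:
$s = -18069$ ($s = 3 \left(-6023\right) = -18069$)
$\left(s + 5796\right) + 30575 = \left(-18069 + 5796\right) + 30575 = -12273 + 30575 = 18302$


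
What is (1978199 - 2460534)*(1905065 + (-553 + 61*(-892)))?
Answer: -892367983500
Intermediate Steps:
(1978199 - 2460534)*(1905065 + (-553 + 61*(-892))) = -482335*(1905065 + (-553 - 54412)) = -482335*(1905065 - 54965) = -482335*1850100 = -892367983500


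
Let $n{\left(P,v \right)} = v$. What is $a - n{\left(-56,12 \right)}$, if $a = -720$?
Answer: $-732$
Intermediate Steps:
$a - n{\left(-56,12 \right)} = -720 - 12 = -732$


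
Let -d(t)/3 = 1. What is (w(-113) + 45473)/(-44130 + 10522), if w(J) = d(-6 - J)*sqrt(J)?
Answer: -45473/33608 + 3*I*sqrt(113)/33608 ≈ -1.353 + 0.00094889*I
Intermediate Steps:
d(t) = -3 (d(t) = -3*1 = -3)
w(J) = -3*sqrt(J)
(w(-113) + 45473)/(-44130 + 10522) = (-3*I*sqrt(113) + 45473)/(-44130 + 10522) = (-3*I*sqrt(113) + 45473)/(-33608) = (-3*I*sqrt(113) + 45473)*(-1/33608) = (45473 - 3*I*sqrt(113))*(-1/33608) = -45473/33608 + 3*I*sqrt(113)/33608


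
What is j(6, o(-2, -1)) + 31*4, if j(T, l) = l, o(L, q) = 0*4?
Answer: 124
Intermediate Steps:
o(L, q) = 0
j(6, o(-2, -1)) + 31*4 = 0 + 31*4 = 0 + 124 = 124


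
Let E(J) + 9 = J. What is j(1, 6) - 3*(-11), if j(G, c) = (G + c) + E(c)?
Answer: 37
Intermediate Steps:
E(J) = -9 + J
j(G, c) = -9 + G + 2*c (j(G, c) = (G + c) + (-9 + c) = -9 + G + 2*c)
j(1, 6) - 3*(-11) = (-9 + 1 + 2*6) - 3*(-11) = (-9 + 1 + 12) + 33 = 4 + 33 = 37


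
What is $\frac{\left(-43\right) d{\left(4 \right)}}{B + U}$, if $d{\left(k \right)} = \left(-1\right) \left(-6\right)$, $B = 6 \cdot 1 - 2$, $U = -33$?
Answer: $\frac{258}{29} \approx 8.8965$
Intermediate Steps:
$B = 4$ ($B = 6 - 2 = 4$)
$d{\left(k \right)} = 6$
$\frac{\left(-43\right) d{\left(4 \right)}}{B + U} = \frac{\left(-43\right) 6}{4 - 33} = - \frac{258}{-29} = \left(-258\right) \left(- \frac{1}{29}\right) = \frac{258}{29}$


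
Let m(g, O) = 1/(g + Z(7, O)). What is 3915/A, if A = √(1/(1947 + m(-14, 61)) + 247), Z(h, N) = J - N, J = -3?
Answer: 3915*√33707499805/2885441 ≈ 249.11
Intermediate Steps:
Z(h, N) = -3 - N
m(g, O) = 1/(-3 + g - O) (m(g, O) = 1/(g + (-3 - O)) = 1/(-3 + g - O))
A = 13*√33707499805/151865 (A = √(1/(1947 + 1/(-3 - 14 - 1*61)) + 247) = √(1/(1947 + 1/(-3 - 14 - 61)) + 247) = √(1/(1947 + 1/(-78)) + 247) = √(1/(1947 - 1/78) + 247) = √(1/(151865/78) + 247) = √(78/151865 + 247) = √(37510733/151865) = 13*√33707499805/151865 ≈ 15.716)
3915/A = 3915/((13*√33707499805/151865)) = 3915*(√33707499805/2885441) = 3915*√33707499805/2885441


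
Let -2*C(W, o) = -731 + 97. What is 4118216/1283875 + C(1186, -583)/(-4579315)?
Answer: 3771640262733/1175853609125 ≈ 3.2076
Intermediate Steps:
C(W, o) = 317 (C(W, o) = -(-731 + 97)/2 = -½*(-634) = 317)
4118216/1283875 + C(1186, -583)/(-4579315) = 4118216/1283875 + 317/(-4579315) = 4118216*(1/1283875) + 317*(-1/4579315) = 4118216/1283875 - 317/4579315 = 3771640262733/1175853609125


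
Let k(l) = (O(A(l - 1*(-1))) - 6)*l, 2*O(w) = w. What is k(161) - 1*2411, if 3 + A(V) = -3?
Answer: -3860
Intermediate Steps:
A(V) = -6 (A(V) = -3 - 3 = -6)
O(w) = w/2
k(l) = -9*l (k(l) = ((½)*(-6) - 6)*l = (-3 - 6)*l = -9*l)
k(161) - 1*2411 = -9*161 - 1*2411 = -1449 - 2411 = -3860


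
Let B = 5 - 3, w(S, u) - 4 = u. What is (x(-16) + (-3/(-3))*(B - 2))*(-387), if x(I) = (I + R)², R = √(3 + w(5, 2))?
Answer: -65403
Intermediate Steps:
w(S, u) = 4 + u
R = 3 (R = √(3 + (4 + 2)) = √(3 + 6) = √9 = 3)
B = 2
x(I) = (3 + I)² (x(I) = (I + 3)² = (3 + I)²)
(x(-16) + (-3/(-3))*(B - 2))*(-387) = ((3 - 16)² + (-3/(-3))*(2 - 2))*(-387) = ((-13)² - 3*(-⅓)*0)*(-387) = (169 + 1*0)*(-387) = (169 + 0)*(-387) = 169*(-387) = -65403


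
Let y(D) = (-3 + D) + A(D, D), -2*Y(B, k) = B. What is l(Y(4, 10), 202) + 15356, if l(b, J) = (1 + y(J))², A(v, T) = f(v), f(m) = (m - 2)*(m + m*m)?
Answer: 67262961975356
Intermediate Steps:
f(m) = (-2 + m)*(m + m²)
Y(B, k) = -B/2
A(v, T) = v*(-2 + v² - v)
y(D) = -3 + D + D*(-2 + D² - D) (y(D) = (-3 + D) + D*(-2 + D² - D) = -3 + D + D*(-2 + D² - D))
l(b, J) = (-2 + J³ - J - J²)² (l(b, J) = (1 + (-3 + J³ - J - J²))² = (-2 + J³ - J - J²)²)
l(Y(4, 10), 202) + 15356 = (2 + 202 + 202² - 1*202³)² + 15356 = (2 + 202 + 40804 - 1*8242408)² + 15356 = (2 + 202 + 40804 - 8242408)² + 15356 = (-8201400)² + 15356 = 67262961960000 + 15356 = 67262961975356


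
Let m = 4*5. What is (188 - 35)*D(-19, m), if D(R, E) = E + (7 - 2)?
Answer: 3825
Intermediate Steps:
m = 20
D(R, E) = 5 + E (D(R, E) = E + 5 = 5 + E)
(188 - 35)*D(-19, m) = (188 - 35)*(5 + 20) = 153*25 = 3825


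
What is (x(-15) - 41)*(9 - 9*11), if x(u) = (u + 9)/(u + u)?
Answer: 3672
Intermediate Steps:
x(u) = (9 + u)/(2*u) (x(u) = (9 + u)/((2*u)) = (9 + u)*(1/(2*u)) = (9 + u)/(2*u))
(x(-15) - 41)*(9 - 9*11) = ((1/2)*(9 - 15)/(-15) - 41)*(9 - 9*11) = ((1/2)*(-1/15)*(-6) - 41)*(9 - 99) = (1/5 - 41)*(-90) = -204/5*(-90) = 3672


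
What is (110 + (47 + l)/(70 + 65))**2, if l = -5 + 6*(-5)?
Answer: 24542116/2025 ≈ 12120.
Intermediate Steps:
l = -35 (l = -5 - 30 = -35)
(110 + (47 + l)/(70 + 65))**2 = (110 + (47 - 35)/(70 + 65))**2 = (110 + 12/135)**2 = (110 + 12*(1/135))**2 = (110 + 4/45)**2 = (4954/45)**2 = 24542116/2025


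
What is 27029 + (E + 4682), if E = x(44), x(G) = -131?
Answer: 31580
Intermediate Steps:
E = -131
27029 + (E + 4682) = 27029 + (-131 + 4682) = 27029 + 4551 = 31580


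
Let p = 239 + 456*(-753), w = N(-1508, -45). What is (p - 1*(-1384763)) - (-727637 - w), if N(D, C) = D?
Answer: 1767763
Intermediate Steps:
w = -1508
p = -343129 (p = 239 - 343368 = -343129)
(p - 1*(-1384763)) - (-727637 - w) = (-343129 - 1*(-1384763)) - (-727637 - 1*(-1508)) = (-343129 + 1384763) - (-727637 + 1508) = 1041634 - 1*(-726129) = 1041634 + 726129 = 1767763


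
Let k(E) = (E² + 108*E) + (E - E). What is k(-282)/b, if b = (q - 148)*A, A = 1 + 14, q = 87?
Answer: -16356/305 ≈ -53.626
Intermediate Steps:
k(E) = E² + 108*E (k(E) = (E² + 108*E) + 0 = E² + 108*E)
A = 15
b = -915 (b = (87 - 148)*15 = -61*15 = -915)
k(-282)/b = -282*(108 - 282)/(-915) = -282*(-174)*(-1/915) = 49068*(-1/915) = -16356/305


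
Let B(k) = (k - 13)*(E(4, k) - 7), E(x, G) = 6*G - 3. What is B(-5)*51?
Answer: 36720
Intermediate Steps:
E(x, G) = -3 + 6*G
B(k) = (-13 + k)*(-10 + 6*k) (B(k) = (k - 13)*((-3 + 6*k) - 7) = (-13 + k)*(-10 + 6*k))
B(-5)*51 = (130 - 88*(-5) + 6*(-5)²)*51 = (130 + 440 + 6*25)*51 = (130 + 440 + 150)*51 = 720*51 = 36720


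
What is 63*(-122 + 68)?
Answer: -3402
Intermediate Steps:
63*(-122 + 68) = 63*(-54) = -3402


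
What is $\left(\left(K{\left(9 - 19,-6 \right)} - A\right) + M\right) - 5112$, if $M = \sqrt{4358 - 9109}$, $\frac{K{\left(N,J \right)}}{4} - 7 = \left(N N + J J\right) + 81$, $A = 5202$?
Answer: $-9418 + i \sqrt{4751} \approx -9418.0 + 68.927 i$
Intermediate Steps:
$K{\left(N,J \right)} = 352 + 4 J^{2} + 4 N^{2}$ ($K{\left(N,J \right)} = 28 + 4 \left(\left(N N + J J\right) + 81\right) = 28 + 4 \left(\left(N^{2} + J^{2}\right) + 81\right) = 28 + 4 \left(\left(J^{2} + N^{2}\right) + 81\right) = 28 + 4 \left(81 + J^{2} + N^{2}\right) = 28 + \left(324 + 4 J^{2} + 4 N^{2}\right) = 352 + 4 J^{2} + 4 N^{2}$)
$M = i \sqrt{4751}$ ($M = \sqrt{-4751} = i \sqrt{4751} \approx 68.927 i$)
$\left(\left(K{\left(9 - 19,-6 \right)} - A\right) + M\right) - 5112 = \left(\left(\left(352 + 4 \left(-6\right)^{2} + 4 \left(9 - 19\right)^{2}\right) - 5202\right) + i \sqrt{4751}\right) - 5112 = \left(\left(\left(352 + 4 \cdot 36 + 4 \left(9 - 19\right)^{2}\right) - 5202\right) + i \sqrt{4751}\right) - 5112 = \left(\left(\left(352 + 144 + 4 \left(-10\right)^{2}\right) - 5202\right) + i \sqrt{4751}\right) - 5112 = \left(\left(\left(352 + 144 + 4 \cdot 100\right) - 5202\right) + i \sqrt{4751}\right) - 5112 = \left(\left(\left(352 + 144 + 400\right) - 5202\right) + i \sqrt{4751}\right) - 5112 = \left(\left(896 - 5202\right) + i \sqrt{4751}\right) - 5112 = \left(-4306 + i \sqrt{4751}\right) - 5112 = -9418 + i \sqrt{4751}$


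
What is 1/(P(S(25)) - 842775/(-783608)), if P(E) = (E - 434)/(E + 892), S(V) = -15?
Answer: 687224216/387273683 ≈ 1.7745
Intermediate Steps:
P(E) = (-434 + E)/(892 + E)
1/(P(S(25)) - 842775/(-783608)) = 1/((-434 - 15)/(892 - 15) - 842775/(-783608)) = 1/(-449/877 - 842775*(-1/783608)) = 1/((1/877)*(-449) + 842775/783608) = 1/(-449/877 + 842775/783608) = 1/(387273683/687224216) = 687224216/387273683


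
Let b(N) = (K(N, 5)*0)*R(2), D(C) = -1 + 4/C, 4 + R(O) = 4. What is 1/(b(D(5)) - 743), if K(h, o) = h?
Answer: -1/743 ≈ -0.0013459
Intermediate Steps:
R(O) = 0 (R(O) = -4 + 4 = 0)
b(N) = 0 (b(N) = (N*0)*0 = 0*0 = 0)
1/(b(D(5)) - 743) = 1/(0 - 743) = 1/(-743) = -1/743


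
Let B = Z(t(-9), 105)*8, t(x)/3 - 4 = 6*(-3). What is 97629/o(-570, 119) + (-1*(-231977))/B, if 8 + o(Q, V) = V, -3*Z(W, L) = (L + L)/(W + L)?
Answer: -74644901/2960 ≈ -25218.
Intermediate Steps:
t(x) = -42 (t(x) = 12 + 3*(6*(-3)) = 12 + 3*(-18) = 12 - 54 = -42)
Z(W, L) = -2*L/(3*(L + W)) (Z(W, L) = -(L + L)/(3*(W + L)) = -2*L/(3*(L + W)))
o(Q, V) = -8 + V
B = -80/9 (B = -2*105/(3*105 + 3*(-42))*8 = -2*105/(315 - 126)*8 = -2*105/189*8 = -2*105*1/189*8 = -10/9*8 = -80/9 ≈ -8.8889)
97629/o(-570, 119) + (-1*(-231977))/B = 97629/(-8 + 119) + (-1*(-231977))/(-80/9) = 97629/111 + 231977*(-9/80) = 97629*(1/111) - 2087793/80 = 32543/37 - 2087793/80 = -74644901/2960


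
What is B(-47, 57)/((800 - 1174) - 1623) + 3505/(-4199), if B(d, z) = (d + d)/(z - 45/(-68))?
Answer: -27418140677/32879165163 ≈ -0.83391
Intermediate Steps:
B(d, z) = 2*d/(45/68 + z) (B(d, z) = (2*d)/(z - 45*(-1/68)) = (2*d)/(z + 45/68) = (2*d)/(45/68 + z) = 2*d/(45/68 + z))
B(-47, 57)/((800 - 1174) - 1623) + 3505/(-4199) = (136*(-47)/(45 + 68*57))/((800 - 1174) - 1623) + 3505/(-4199) = (136*(-47)/(45 + 3876))/(-374 - 1623) + 3505*(-1/4199) = (136*(-47)/3921)/(-1997) - 3505/4199 = (136*(-47)*(1/3921))*(-1/1997) - 3505/4199 = -6392/3921*(-1/1997) - 3505/4199 = 6392/7830237 - 3505/4199 = -27418140677/32879165163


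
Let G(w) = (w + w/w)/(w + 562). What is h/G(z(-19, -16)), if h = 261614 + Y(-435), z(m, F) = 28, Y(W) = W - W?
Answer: 154352260/29 ≈ 5.3225e+6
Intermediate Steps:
Y(W) = 0
G(w) = (1 + w)/(562 + w) (G(w) = (w + 1)/(562 + w) = (1 + w)/(562 + w))
h = 261614 (h = 261614 + 0 = 261614)
h/G(z(-19, -16)) = 261614/(((1 + 28)/(562 + 28))) = 261614/((29/590)) = 261614/(((1/590)*29)) = 261614/(29/590) = 261614*(590/29) = 154352260/29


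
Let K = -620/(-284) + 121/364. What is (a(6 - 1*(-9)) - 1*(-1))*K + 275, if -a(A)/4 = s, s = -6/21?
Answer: 50724865/180908 ≈ 280.39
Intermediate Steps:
s = -2/7 (s = -6*1/21 = -2/7 ≈ -0.28571)
a(A) = 8/7 (a(A) = -4*(-2/7) = 8/7)
K = 65011/25844 (K = -620*(-1/284) + 121*(1/364) = 155/71 + 121/364 = 65011/25844 ≈ 2.5155)
(a(6 - 1*(-9)) - 1*(-1))*K + 275 = (8/7 - 1*(-1))*(65011/25844) + 275 = (8/7 + 1)*(65011/25844) + 275 = (15/7)*(65011/25844) + 275 = 975165/180908 + 275 = 50724865/180908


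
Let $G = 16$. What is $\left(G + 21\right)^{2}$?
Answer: $1369$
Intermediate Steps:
$\left(G + 21\right)^{2} = \left(16 + 21\right)^{2} = 37^{2} = 1369$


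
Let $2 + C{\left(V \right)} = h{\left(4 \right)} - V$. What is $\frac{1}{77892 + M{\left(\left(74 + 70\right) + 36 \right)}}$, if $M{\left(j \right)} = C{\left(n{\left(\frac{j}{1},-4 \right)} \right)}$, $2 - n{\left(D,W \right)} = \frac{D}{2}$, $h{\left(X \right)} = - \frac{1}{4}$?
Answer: $\frac{4}{311911} \approx 1.2824 \cdot 10^{-5}$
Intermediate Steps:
$h{\left(X \right)} = - \frac{1}{4}$ ($h{\left(X \right)} = \left(-1\right) \frac{1}{4} = - \frac{1}{4}$)
$n{\left(D,W \right)} = 2 - \frac{D}{2}$
$C{\left(V \right)} = - \frac{9}{4} - V$ ($C{\left(V \right)} = -2 - \left(\frac{1}{4} + V\right) = - \frac{9}{4} - V$)
$M{\left(j \right)} = - \frac{17}{4} + \frac{j}{2}$ ($M{\left(j \right)} = - \frac{9}{4} - \left(2 - \frac{j 1^{-1}}{2}\right) = - \frac{9}{4} - \left(2 - \frac{j 1}{2}\right) = - \frac{9}{4} - \left(2 - \frac{j}{2}\right) = - \frac{9}{4} + \left(-2 + \frac{j}{2}\right) = - \frac{17}{4} + \frac{j}{2}$)
$\frac{1}{77892 + M{\left(\left(74 + 70\right) + 36 \right)}} = \frac{1}{77892 - \left(\frac{17}{4} - \frac{\left(74 + 70\right) + 36}{2}\right)} = \frac{1}{77892 - \left(\frac{17}{4} - \frac{144 + 36}{2}\right)} = \frac{1}{77892 + \left(- \frac{17}{4} + \frac{1}{2} \cdot 180\right)} = \frac{1}{77892 + \left(- \frac{17}{4} + 90\right)} = \frac{1}{77892 + \frac{343}{4}} = \frac{1}{\frac{311911}{4}} = \frac{4}{311911}$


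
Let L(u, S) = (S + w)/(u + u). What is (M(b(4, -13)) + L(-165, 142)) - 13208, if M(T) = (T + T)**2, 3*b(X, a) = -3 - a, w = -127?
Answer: -2606393/198 ≈ -13164.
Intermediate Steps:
b(X, a) = -1 - a/3 (b(X, a) = (-3 - a)/3 = -1 - a/3)
M(T) = 4*T**2 (M(T) = (2*T)**2 = 4*T**2)
L(u, S) = (-127 + S)/(2*u) (L(u, S) = (S - 127)/(u + u) = (-127 + S)/((2*u)) = (-127 + S)*(1/(2*u)) = (-127 + S)/(2*u))
(M(b(4, -13)) + L(-165, 142)) - 13208 = (4*(-1 - 1/3*(-13))**2 + (1/2)*(-127 + 142)/(-165)) - 13208 = (4*(-1 + 13/3)**2 + (1/2)*(-1/165)*15) - 13208 = (4*(10/3)**2 - 1/22) - 13208 = (4*(100/9) - 1/22) - 13208 = (400/9 - 1/22) - 13208 = 8791/198 - 13208 = -2606393/198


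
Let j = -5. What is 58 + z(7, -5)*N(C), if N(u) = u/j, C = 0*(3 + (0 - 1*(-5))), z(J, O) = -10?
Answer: 58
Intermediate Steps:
C = 0 (C = 0*(3 + (0 + 5)) = 0*(3 + 5) = 0*8 = 0)
N(u) = -u/5 (N(u) = u/(-5) = u*(-⅕) = -u/5)
58 + z(7, -5)*N(C) = 58 - (-2)*0 = 58 - 10*0 = 58 + 0 = 58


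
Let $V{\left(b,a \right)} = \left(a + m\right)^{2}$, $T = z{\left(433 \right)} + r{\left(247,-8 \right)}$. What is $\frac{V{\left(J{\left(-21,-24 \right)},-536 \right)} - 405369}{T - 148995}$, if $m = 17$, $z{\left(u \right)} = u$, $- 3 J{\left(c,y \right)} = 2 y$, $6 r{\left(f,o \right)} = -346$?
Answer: $\frac{408024}{445859} \approx 0.91514$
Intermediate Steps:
$r{\left(f,o \right)} = - \frac{173}{3}$ ($r{\left(f,o \right)} = \frac{1}{6} \left(-346\right) = - \frac{173}{3}$)
$J{\left(c,y \right)} = - \frac{2 y}{3}$
$T = \frac{1126}{3}$ ($T = 433 - \frac{173}{3} = \frac{1126}{3} \approx 375.33$)
$V{\left(b,a \right)} = \left(17 + a\right)^{2}$ ($V{\left(b,a \right)} = \left(a + 17\right)^{2} = \left(17 + a\right)^{2}$)
$\frac{V{\left(J{\left(-21,-24 \right)},-536 \right)} - 405369}{T - 148995} = \frac{\left(17 - 536\right)^{2} - 405369}{\frac{1126}{3} - 148995} = \frac{\left(-519\right)^{2} - 405369}{- \frac{445859}{3}} = \left(269361 - 405369\right) \left(- \frac{3}{445859}\right) = \left(-136008\right) \left(- \frac{3}{445859}\right) = \frac{408024}{445859}$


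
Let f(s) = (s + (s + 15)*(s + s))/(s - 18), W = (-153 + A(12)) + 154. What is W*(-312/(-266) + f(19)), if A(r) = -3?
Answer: -349038/133 ≈ -2624.3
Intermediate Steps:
W = -2 (W = (-153 - 3) + 154 = -156 + 154 = -2)
f(s) = (s + 2*s*(15 + s))/(-18 + s) (f(s) = (s + (15 + s)*(2*s))/(-18 + s) = (s + 2*s*(15 + s))/(-18 + s))
W*(-312/(-266) + f(19)) = -2*(-312/(-266) + 19*(31 + 2*19)/(-18 + 19)) = -2*(-312*(-1/266) + 19*(31 + 38)/1) = -2*(156/133 + 19*1*69) = -2*(156/133 + 1311) = -2*174519/133 = -349038/133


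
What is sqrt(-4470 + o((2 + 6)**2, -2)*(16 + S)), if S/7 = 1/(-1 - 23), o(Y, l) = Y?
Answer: I*sqrt(31182)/3 ≈ 58.861*I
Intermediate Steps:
S = -7/24 (S = 7/(-1 - 23) = 7/(-24) = 7*(-1/24) = -7/24 ≈ -0.29167)
sqrt(-4470 + o((2 + 6)**2, -2)*(16 + S)) = sqrt(-4470 + (2 + 6)**2*(16 - 7/24)) = sqrt(-4470 + 8**2*(377/24)) = sqrt(-4470 + 64*(377/24)) = sqrt(-4470 + 3016/3) = sqrt(-10394/3) = I*sqrt(31182)/3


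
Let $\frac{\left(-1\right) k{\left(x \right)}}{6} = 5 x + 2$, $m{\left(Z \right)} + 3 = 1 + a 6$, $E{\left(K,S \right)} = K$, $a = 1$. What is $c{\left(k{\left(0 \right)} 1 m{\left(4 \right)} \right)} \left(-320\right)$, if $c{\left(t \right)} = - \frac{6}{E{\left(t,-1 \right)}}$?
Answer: $-40$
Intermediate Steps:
$m{\left(Z \right)} = 4$ ($m{\left(Z \right)} = -3 + \left(1 + 1 \cdot 6\right) = -3 + \left(1 + 6\right) = -3 + 7 = 4$)
$k{\left(x \right)} = -12 - 30 x$ ($k{\left(x \right)} = - 6 \left(5 x + 2\right) = - 6 \left(2 + 5 x\right) = -12 - 30 x$)
$c{\left(t \right)} = - \frac{6}{t}$
$c{\left(k{\left(0 \right)} 1 m{\left(4 \right)} \right)} \left(-320\right) = - \frac{6}{\left(-12 - 0\right) 1 \cdot 4} \left(-320\right) = - \frac{6}{\left(-12 + 0\right) 1 \cdot 4} \left(-320\right) = - \frac{6}{\left(-12\right) 1 \cdot 4} \left(-320\right) = - \frac{6}{\left(-12\right) 4} \left(-320\right) = - \frac{6}{-48} \left(-320\right) = \left(-6\right) \left(- \frac{1}{48}\right) \left(-320\right) = \frac{1}{8} \left(-320\right) = -40$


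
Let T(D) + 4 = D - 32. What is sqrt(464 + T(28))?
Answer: 2*sqrt(114) ≈ 21.354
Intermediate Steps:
T(D) = -36 + D (T(D) = -4 + (D - 32) = -4 + (-32 + D) = -36 + D)
sqrt(464 + T(28)) = sqrt(464 + (-36 + 28)) = sqrt(464 - 8) = sqrt(456) = 2*sqrt(114)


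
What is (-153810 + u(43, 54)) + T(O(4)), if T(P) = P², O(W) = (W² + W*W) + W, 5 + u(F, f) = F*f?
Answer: -150197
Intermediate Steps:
u(F, f) = -5 + F*f
O(W) = W + 2*W² (O(W) = (W² + W²) + W = 2*W² + W = W + 2*W²)
(-153810 + u(43, 54)) + T(O(4)) = (-153810 + (-5 + 43*54)) + (4*(1 + 2*4))² = (-153810 + (-5 + 2322)) + (4*(1 + 8))² = (-153810 + 2317) + (4*9)² = -151493 + 36² = -151493 + 1296 = -150197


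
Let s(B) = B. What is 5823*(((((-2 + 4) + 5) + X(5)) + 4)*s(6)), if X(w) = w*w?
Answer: 1257768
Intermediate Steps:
X(w) = w**2
5823*(((((-2 + 4) + 5) + X(5)) + 4)*s(6)) = 5823*(((((-2 + 4) + 5) + 5**2) + 4)*6) = 5823*((((2 + 5) + 25) + 4)*6) = 5823*(((7 + 25) + 4)*6) = 5823*((32 + 4)*6) = 5823*(36*6) = 5823*216 = 1257768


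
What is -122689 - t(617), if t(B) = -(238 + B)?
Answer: -121834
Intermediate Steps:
t(B) = -238 - B
-122689 - t(617) = -122689 - (-238 - 1*617) = -122689 - (-238 - 617) = -122689 - 1*(-855) = -122689 + 855 = -121834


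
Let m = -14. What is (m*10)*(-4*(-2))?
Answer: -1120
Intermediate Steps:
(m*10)*(-4*(-2)) = (-14*10)*(-4*(-2)) = -140*8 = -1120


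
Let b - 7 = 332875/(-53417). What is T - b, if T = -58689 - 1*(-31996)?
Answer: -1425901025/53417 ≈ -26694.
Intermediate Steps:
T = -26693 (T = -58689 + 31996 = -26693)
b = 41044/53417 (b = 7 + 332875/(-53417) = 7 + 332875*(-1/53417) = 7 - 332875/53417 = 41044/53417 ≈ 0.76837)
T - b = -26693 - 1*41044/53417 = -26693 - 41044/53417 = -1425901025/53417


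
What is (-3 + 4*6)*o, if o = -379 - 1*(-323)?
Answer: -1176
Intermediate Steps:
o = -56 (o = -379 + 323 = -56)
(-3 + 4*6)*o = (-3 + 4*6)*(-56) = (-3 + 24)*(-56) = 21*(-56) = -1176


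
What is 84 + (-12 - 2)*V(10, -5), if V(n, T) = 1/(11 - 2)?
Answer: 742/9 ≈ 82.444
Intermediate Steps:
V(n, T) = ⅑ (V(n, T) = 1/9 = ⅑)
84 + (-12 - 2)*V(10, -5) = 84 + (-12 - 2)*(⅑) = 84 - 14*⅑ = 84 - 14/9 = 742/9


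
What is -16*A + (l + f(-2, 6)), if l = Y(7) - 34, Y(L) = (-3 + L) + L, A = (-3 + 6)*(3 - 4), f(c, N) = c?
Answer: 23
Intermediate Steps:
A = -3 (A = 3*(-1) = -3)
Y(L) = -3 + 2*L
l = -23 (l = (-3 + 2*7) - 34 = (-3 + 14) - 34 = 11 - 34 = -23)
-16*A + (l + f(-2, 6)) = -16*(-3) + (-23 - 2) = 48 - 25 = 23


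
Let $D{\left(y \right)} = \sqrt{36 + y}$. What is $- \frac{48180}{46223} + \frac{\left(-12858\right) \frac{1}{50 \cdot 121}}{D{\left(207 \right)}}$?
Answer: $- \frac{48180}{46223} - \frac{2143 \sqrt{3}}{27225} \approx -1.1787$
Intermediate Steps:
$- \frac{48180}{46223} + \frac{\left(-12858\right) \frac{1}{50 \cdot 121}}{D{\left(207 \right)}} = - \frac{48180}{46223} + \frac{\left(-12858\right) \frac{1}{50 \cdot 121}}{\sqrt{36 + 207}} = \left(-48180\right) \frac{1}{46223} + \frac{\left(-12858\right) \frac{1}{6050}}{\sqrt{243}} = - \frac{48180}{46223} + \frac{\left(-12858\right) \frac{1}{6050}}{9 \sqrt{3}} = - \frac{48180}{46223} - \frac{6429 \frac{\sqrt{3}}{27}}{3025} = - \frac{48180}{46223} - \frac{2143 \sqrt{3}}{27225}$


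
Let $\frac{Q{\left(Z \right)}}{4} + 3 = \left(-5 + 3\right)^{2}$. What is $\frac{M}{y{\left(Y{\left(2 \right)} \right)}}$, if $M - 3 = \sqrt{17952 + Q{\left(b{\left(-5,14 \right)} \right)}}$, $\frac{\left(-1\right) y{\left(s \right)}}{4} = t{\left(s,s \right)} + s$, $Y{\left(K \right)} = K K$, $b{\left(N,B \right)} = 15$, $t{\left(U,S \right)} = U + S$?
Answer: $- \frac{137}{48} \approx -2.8542$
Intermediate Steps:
$t{\left(U,S \right)} = S + U$
$Y{\left(K \right)} = K^{2}$
$Q{\left(Z \right)} = 4$ ($Q{\left(Z \right)} = -12 + 4 \left(-5 + 3\right)^{2} = -12 + 4 \left(-2\right)^{2} = -12 + 4 \cdot 4 = -12 + 16 = 4$)
$y{\left(s \right)} = - 12 s$ ($y{\left(s \right)} = - 4 \left(\left(s + s\right) + s\right) = - 4 \left(2 s + s\right) = - 4 \cdot 3 s = - 12 s$)
$M = 137$ ($M = 3 + \sqrt{17952 + 4} = 3 + \sqrt{17956} = 3 + 134 = 137$)
$\frac{M}{y{\left(Y{\left(2 \right)} \right)}} = \frac{137}{\left(-12\right) 2^{2}} = \frac{137}{\left(-12\right) 4} = \frac{137}{-48} = 137 \left(- \frac{1}{48}\right) = - \frac{137}{48}$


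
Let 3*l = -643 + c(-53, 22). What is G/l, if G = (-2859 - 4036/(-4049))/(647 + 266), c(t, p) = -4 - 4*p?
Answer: 210401/16467283 ≈ 0.012777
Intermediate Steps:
l = -245 (l = (-643 + (-4 - 4*22))/3 = (-643 + (-4 - 88))/3 = (-643 - 92)/3 = (⅓)*(-735) = -245)
G = -1052005/336067 (G = (-2859 - 4036*(-1/4049))/913 = (-2859 + 4036/4049)*(1/913) = -11572055/4049*1/913 = -1052005/336067 ≈ -3.1303)
G/l = -1052005/336067/(-245) = -1052005/336067*(-1/245) = 210401/16467283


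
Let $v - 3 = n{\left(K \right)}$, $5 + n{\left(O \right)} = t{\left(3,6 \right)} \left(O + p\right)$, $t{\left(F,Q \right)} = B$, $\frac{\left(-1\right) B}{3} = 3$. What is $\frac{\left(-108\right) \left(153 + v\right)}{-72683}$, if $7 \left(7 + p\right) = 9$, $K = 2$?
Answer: $\frac{139428}{508781} \approx 0.27404$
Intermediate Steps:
$p = - \frac{40}{7}$ ($p = -7 + \frac{1}{7} \cdot 9 = -7 + \frac{9}{7} = - \frac{40}{7} \approx -5.7143$)
$B = -9$ ($B = \left(-3\right) 3 = -9$)
$t{\left(F,Q \right)} = -9$
$n{\left(O \right)} = \frac{325}{7} - 9 O$ ($n{\left(O \right)} = -5 - 9 \left(O - \frac{40}{7}\right) = -5 - 9 \left(- \frac{40}{7} + O\right) = -5 - \left(- \frac{360}{7} + 9 O\right) = \frac{325}{7} - 9 O$)
$v = \frac{220}{7}$ ($v = 3 + \left(\frac{325}{7} - 18\right) = 3 + \frac{199}{7} = \frac{220}{7} \approx 31.429$)
$\frac{\left(-108\right) \left(153 + v\right)}{-72683} = \frac{\left(-108\right) \left(153 + \frac{220}{7}\right)}{-72683} = \left(-108\right) \frac{1291}{7} \left(- \frac{1}{72683}\right) = \left(- \frac{139428}{7}\right) \left(- \frac{1}{72683}\right) = \frac{139428}{508781}$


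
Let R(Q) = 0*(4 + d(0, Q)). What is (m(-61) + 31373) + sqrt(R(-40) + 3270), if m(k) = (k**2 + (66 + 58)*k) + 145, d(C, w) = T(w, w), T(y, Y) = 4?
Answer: 27675 + sqrt(3270) ≈ 27732.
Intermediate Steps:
d(C, w) = 4
R(Q) = 0 (R(Q) = 0*(4 + 4) = 0*8 = 0)
m(k) = 145 + k**2 + 124*k (m(k) = (k**2 + 124*k) + 145 = 145 + k**2 + 124*k)
(m(-61) + 31373) + sqrt(R(-40) + 3270) = ((145 + (-61)**2 + 124*(-61)) + 31373) + sqrt(0 + 3270) = ((145 + 3721 - 7564) + 31373) + sqrt(3270) = (-3698 + 31373) + sqrt(3270) = 27675 + sqrt(3270)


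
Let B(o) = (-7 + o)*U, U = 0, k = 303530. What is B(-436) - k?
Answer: -303530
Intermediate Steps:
B(o) = 0 (B(o) = (-7 + o)*0 = 0)
B(-436) - k = 0 - 1*303530 = 0 - 303530 = -303530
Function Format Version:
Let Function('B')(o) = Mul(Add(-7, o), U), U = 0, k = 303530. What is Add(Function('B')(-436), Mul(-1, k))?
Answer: -303530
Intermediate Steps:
Function('B')(o) = 0 (Function('B')(o) = Mul(Add(-7, o), 0) = 0)
Add(Function('B')(-436), Mul(-1, k)) = Add(0, Mul(-1, 303530)) = Add(0, -303530) = -303530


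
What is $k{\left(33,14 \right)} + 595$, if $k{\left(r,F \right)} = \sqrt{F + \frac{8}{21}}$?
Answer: $595 + \frac{\sqrt{6342}}{21} \approx 598.79$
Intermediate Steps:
$k{\left(r,F \right)} = \sqrt{\frac{8}{21} + F}$ ($k{\left(r,F \right)} = \sqrt{F + 8 \cdot \frac{1}{21}} = \sqrt{F + \frac{8}{21}} = \sqrt{\frac{8}{21} + F}$)
$k{\left(33,14 \right)} + 595 = \frac{\sqrt{168 + 441 \cdot 14}}{21} + 595 = \frac{\sqrt{168 + 6174}}{21} + 595 = \frac{\sqrt{6342}}{21} + 595 = 595 + \frac{\sqrt{6342}}{21}$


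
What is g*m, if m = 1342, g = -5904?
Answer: -7923168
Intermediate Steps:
g*m = -5904*1342 = -7923168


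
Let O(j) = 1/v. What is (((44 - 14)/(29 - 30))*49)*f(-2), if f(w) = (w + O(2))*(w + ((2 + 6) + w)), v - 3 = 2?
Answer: 10584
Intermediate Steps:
v = 5 (v = 3 + 2 = 5)
O(j) = ⅕ (O(j) = 1/5 = ⅕)
f(w) = (8 + 2*w)*(⅕ + w) (f(w) = (w + ⅕)*(w + ((2 + 6) + w)) = (⅕ + w)*(w + (8 + w)) = (⅕ + w)*(8 + 2*w) = (8 + 2*w)*(⅕ + w))
(((44 - 14)/(29 - 30))*49)*f(-2) = (((44 - 14)/(29 - 30))*49)*(8/5 + 2*(-2)² + (42/5)*(-2)) = ((30/(-1))*49)*(8/5 + 2*4 - 84/5) = ((30*(-1))*49)*(8/5 + 8 - 84/5) = -30*49*(-36/5) = -1470*(-36/5) = 10584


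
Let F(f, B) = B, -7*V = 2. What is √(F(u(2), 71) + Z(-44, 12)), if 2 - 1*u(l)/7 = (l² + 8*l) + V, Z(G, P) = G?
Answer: 3*√3 ≈ 5.1962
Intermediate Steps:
V = -2/7 (V = -⅐*2 = -2/7 ≈ -0.28571)
u(l) = 16 - 56*l - 7*l² (u(l) = 14 - 7*((l² + 8*l) - 2/7) = 14 - 7*(-2/7 + l² + 8*l) = 14 + (2 - 56*l - 7*l²) = 16 - 56*l - 7*l²)
√(F(u(2), 71) + Z(-44, 12)) = √(71 - 44) = √27 = 3*√3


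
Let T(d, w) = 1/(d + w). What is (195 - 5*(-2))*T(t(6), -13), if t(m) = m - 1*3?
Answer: -41/2 ≈ -20.500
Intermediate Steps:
t(m) = -3 + m (t(m) = m - 3 = -3 + m)
(195 - 5*(-2))*T(t(6), -13) = (195 - 5*(-2))/((-3 + 6) - 13) = (195 - 1*(-10))/(3 - 13) = (195 + 10)/(-10) = 205*(-1/10) = -41/2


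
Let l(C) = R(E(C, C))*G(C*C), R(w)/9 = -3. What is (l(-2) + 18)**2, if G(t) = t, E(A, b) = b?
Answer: 8100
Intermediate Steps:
R(w) = -27 (R(w) = 9*(-3) = -27)
l(C) = -27*C**2 (l(C) = -27*C*C = -27*C**2)
(l(-2) + 18)**2 = (-27*(-2)**2 + 18)**2 = (-27*4 + 18)**2 = (-108 + 18)**2 = (-90)**2 = 8100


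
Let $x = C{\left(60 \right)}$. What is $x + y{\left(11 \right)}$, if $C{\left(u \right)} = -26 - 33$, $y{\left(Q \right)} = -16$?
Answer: $-75$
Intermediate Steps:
$C{\left(u \right)} = -59$ ($C{\left(u \right)} = -26 - 33 = -59$)
$x = -59$
$x + y{\left(11 \right)} = -59 - 16 = -75$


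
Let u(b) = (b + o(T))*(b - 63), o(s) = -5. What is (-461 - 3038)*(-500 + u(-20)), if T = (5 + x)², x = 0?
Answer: -5510925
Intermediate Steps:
T = 25 (T = (5 + 0)² = 5² = 25)
u(b) = (-63 + b)*(-5 + b) (u(b) = (b - 5)*(b - 63) = (-5 + b)*(-63 + b) = (-63 + b)*(-5 + b))
(-461 - 3038)*(-500 + u(-20)) = (-461 - 3038)*(-500 + (315 + (-20)² - 68*(-20))) = -3499*(-500 + (315 + 400 + 1360)) = -3499*(-500 + 2075) = -3499*1575 = -5510925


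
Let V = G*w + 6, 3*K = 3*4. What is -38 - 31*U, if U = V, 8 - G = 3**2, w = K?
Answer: -100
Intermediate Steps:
K = 4 (K = (3*4)/3 = (1/3)*12 = 4)
w = 4
G = -1 (G = 8 - 1*3**2 = 8 - 1*9 = 8 - 9 = -1)
V = 2 (V = -1*4 + 6 = -4 + 6 = 2)
U = 2
-38 - 31*U = -38 - 31*2 = -38 - 62 = -100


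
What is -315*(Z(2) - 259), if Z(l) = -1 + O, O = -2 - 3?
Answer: 83475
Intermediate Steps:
O = -5
Z(l) = -6 (Z(l) = -1 - 5 = -6)
-315*(Z(2) - 259) = -315*(-6 - 259) = -315*(-265) = 83475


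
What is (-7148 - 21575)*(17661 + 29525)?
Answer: -1355323478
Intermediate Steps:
(-7148 - 21575)*(17661 + 29525) = -28723*47186 = -1355323478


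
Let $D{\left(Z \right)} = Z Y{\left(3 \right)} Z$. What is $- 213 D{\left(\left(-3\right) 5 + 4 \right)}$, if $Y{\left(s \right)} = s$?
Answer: $-77319$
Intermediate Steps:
$D{\left(Z \right)} = 3 Z^{2}$ ($D{\left(Z \right)} = Z 3 Z = 3 Z Z = 3 Z^{2}$)
$- 213 D{\left(\left(-3\right) 5 + 4 \right)} = - 213 \cdot 3 \left(\left(-3\right) 5 + 4\right)^{2} = - 213 \cdot 3 \left(-15 + 4\right)^{2} = - 213 \cdot 3 \left(-11\right)^{2} = - 213 \cdot 3 \cdot 121 = \left(-213\right) 363 = -77319$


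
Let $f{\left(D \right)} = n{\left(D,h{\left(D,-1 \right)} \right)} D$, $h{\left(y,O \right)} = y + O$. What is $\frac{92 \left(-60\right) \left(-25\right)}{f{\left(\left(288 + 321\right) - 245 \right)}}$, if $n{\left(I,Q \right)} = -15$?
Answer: $- \frac{2300}{91} \approx -25.275$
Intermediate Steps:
$h{\left(y,O \right)} = O + y$
$f{\left(D \right)} = - 15 D$
$\frac{92 \left(-60\right) \left(-25\right)}{f{\left(\left(288 + 321\right) - 245 \right)}} = \frac{92 \left(-60\right) \left(-25\right)}{\left(-15\right) \left(\left(288 + 321\right) - 245\right)} = \frac{\left(-5520\right) \left(-25\right)}{\left(-15\right) \left(609 - 245\right)} = \frac{138000}{\left(-15\right) 364} = \frac{138000}{-5460} = 138000 \left(- \frac{1}{5460}\right) = - \frac{2300}{91}$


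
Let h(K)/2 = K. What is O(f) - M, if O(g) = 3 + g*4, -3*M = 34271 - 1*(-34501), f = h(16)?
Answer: 23055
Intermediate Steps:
h(K) = 2*K
f = 32 (f = 2*16 = 32)
M = -22924 (M = -(34271 - 1*(-34501))/3 = -(34271 + 34501)/3 = -⅓*68772 = -22924)
O(g) = 3 + 4*g
O(f) - M = (3 + 4*32) - 1*(-22924) = (3 + 128) + 22924 = 131 + 22924 = 23055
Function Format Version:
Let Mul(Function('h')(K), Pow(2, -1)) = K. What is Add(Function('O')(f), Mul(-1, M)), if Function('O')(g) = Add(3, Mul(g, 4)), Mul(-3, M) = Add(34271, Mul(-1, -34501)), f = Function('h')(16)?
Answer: 23055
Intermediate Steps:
Function('h')(K) = Mul(2, K)
f = 32 (f = Mul(2, 16) = 32)
M = -22924 (M = Mul(Rational(-1, 3), Add(34271, Mul(-1, -34501))) = Mul(Rational(-1, 3), Add(34271, 34501)) = Mul(Rational(-1, 3), 68772) = -22924)
Function('O')(g) = Add(3, Mul(4, g))
Add(Function('O')(f), Mul(-1, M)) = Add(Add(3, Mul(4, 32)), Mul(-1, -22924)) = Add(Add(3, 128), 22924) = Add(131, 22924) = 23055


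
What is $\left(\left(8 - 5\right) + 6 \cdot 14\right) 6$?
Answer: $522$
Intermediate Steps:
$\left(\left(8 - 5\right) + 6 \cdot 14\right) 6 = \left(3 + 84\right) 6 = 87 \cdot 6 = 522$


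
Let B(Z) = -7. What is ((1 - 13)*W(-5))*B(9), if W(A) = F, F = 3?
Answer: 252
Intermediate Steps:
W(A) = 3
((1 - 13)*W(-5))*B(9) = ((1 - 13)*3)*(-7) = -12*3*(-7) = -36*(-7) = 252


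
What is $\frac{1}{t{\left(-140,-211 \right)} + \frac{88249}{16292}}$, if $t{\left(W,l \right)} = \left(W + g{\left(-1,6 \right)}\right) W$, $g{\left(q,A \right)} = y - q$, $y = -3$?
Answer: $\frac{16292}{323973209} \approx 5.0288 \cdot 10^{-5}$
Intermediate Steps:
$g{\left(q,A \right)} = -3 - q$
$t{\left(W,l \right)} = W \left(-2 + W\right)$ ($t{\left(W,l \right)} = \left(W - 2\right) W = \left(-2 + W\right) W = W \left(-2 + W\right)$)
$\frac{1}{t{\left(-140,-211 \right)} + \frac{88249}{16292}} = \frac{1}{- 140 \left(-2 - 140\right) + \frac{88249}{16292}} = \frac{1}{\left(-140\right) \left(-142\right) + 88249 \cdot \frac{1}{16292}} = \frac{1}{19880 + \frac{88249}{16292}} = \frac{1}{\frac{323973209}{16292}} = \frac{16292}{323973209}$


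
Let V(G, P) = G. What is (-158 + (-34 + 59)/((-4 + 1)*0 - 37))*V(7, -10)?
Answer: -41097/37 ≈ -1110.7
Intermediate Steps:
(-158 + (-34 + 59)/((-4 + 1)*0 - 37))*V(7, -10) = (-158 + (-34 + 59)/((-4 + 1)*0 - 37))*7 = (-158 + 25/(-3*0 - 37))*7 = (-158 + 25/(0 - 37))*7 = (-158 + 25/(-37))*7 = (-158 + 25*(-1/37))*7 = (-158 - 25/37)*7 = -5871/37*7 = -41097/37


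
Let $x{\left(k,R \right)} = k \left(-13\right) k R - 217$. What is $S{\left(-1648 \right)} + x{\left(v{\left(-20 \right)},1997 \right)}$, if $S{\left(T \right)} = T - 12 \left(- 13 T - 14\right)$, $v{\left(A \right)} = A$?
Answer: $-10643185$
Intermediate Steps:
$x{\left(k,R \right)} = -217 - 13 R k^{2}$ ($x{\left(k,R \right)} = - 13 k k R - 217 = - 13 k^{2} R - 217 = - 13 R k^{2} - 217 = -217 - 13 R k^{2}$)
$S{\left(T \right)} = 168 + 157 T$ ($S{\left(T \right)} = T - 12 \left(-14 - 13 T\right) = T + \left(168 + 156 T\right) = 168 + 157 T$)
$S{\left(-1648 \right)} + x{\left(v{\left(-20 \right)},1997 \right)} = \left(168 + 157 \left(-1648\right)\right) - \left(217 + 25961 \left(-20\right)^{2}\right) = \left(168 - 258736\right) - \left(217 + 25961 \cdot 400\right) = -258568 - 10384617 = -10643185$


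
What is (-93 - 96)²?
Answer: 35721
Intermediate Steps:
(-93 - 96)² = (-189)² = 35721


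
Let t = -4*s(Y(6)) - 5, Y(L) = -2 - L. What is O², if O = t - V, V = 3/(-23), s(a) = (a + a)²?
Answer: 559984896/529 ≈ 1.0586e+6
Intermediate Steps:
s(a) = 4*a² (s(a) = (2*a)² = 4*a²)
t = -1029 (t = -16*(-2 - 1*6)² - 5 = -16*(-2 - 6)² - 5 = -16*(-8)² - 5 = -16*64 - 5 = -4*256 - 5 = -1024 - 5 = -1029)
V = -3/23 (V = 3*(-1/23) = -3/23 ≈ -0.13043)
O = -23664/23 (O = -1029 - 1*(-3/23) = -1029 + 3/23 = -23664/23 ≈ -1028.9)
O² = (-23664/23)² = 559984896/529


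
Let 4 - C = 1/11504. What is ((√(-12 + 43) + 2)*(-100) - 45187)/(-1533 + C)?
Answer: 522132048/17589617 + 1150400*√31/17589617 ≈ 30.048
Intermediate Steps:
C = 46015/11504 (C = 4 - 1/11504 = 46015/11504 ≈ 3.9999)
((√(-12 + 43) + 2)*(-100) - 45187)/(-1533 + C) = ((√(-12 + 43) + 2)*(-100) - 45187)/(-1533 + 46015/11504) = ((√31 + 2)*(-100) - 45187)/(-17589617/11504) = ((2 + √31)*(-100) - 45187)*(-11504/17589617) = ((-200 - 100*√31) - 45187)*(-11504/17589617) = (-45387 - 100*√31)*(-11504/17589617) = 522132048/17589617 + 1150400*√31/17589617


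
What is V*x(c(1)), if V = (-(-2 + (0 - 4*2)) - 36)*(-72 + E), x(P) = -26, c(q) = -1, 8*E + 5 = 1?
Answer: -49010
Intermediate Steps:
E = -½ (E = -5/8 + (⅛)*1 = -5/8 + ⅛ = -½ ≈ -0.50000)
V = 1885 (V = (-(-2 + (0 - 4*2)) - 36)*(-72 - ½) = (-(-2 + (0 - 8)) - 36)*(-145/2) = (-(-2 - 8) - 36)*(-145/2) = (-1*(-10) - 36)*(-145/2) = (10 - 36)*(-145/2) = -26*(-145/2) = 1885)
V*x(c(1)) = 1885*(-26) = -49010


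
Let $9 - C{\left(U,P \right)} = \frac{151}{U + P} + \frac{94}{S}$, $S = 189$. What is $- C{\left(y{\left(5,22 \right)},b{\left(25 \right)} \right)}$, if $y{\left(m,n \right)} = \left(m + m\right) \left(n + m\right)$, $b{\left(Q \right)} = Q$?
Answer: $- \frac{445526}{55755} \approx -7.9908$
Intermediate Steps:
$y{\left(m,n \right)} = 2 m \left(m + n\right)$
$C{\left(U,P \right)} = \frac{1607}{189} - \frac{151}{P + U}$ ($C{\left(U,P \right)} = 9 - \left(\frac{151}{U + P} + \frac{94}{189}\right) = 9 - \left(\frac{151}{P + U} + 94 \cdot \frac{1}{189}\right) = 9 - \left(\frac{151}{P + U} + \frac{94}{189}\right) = 9 - \left(\frac{94}{189} + \frac{151}{P + U}\right) = \frac{1607}{189} - \frac{151}{P + U}$)
$- C{\left(y{\left(5,22 \right)},b{\left(25 \right)} \right)} = - \frac{-28539 + 1607 \cdot 25 + 1607 \cdot 2 \cdot 5 \left(5 + 22\right)}{189 \left(25 + 2 \cdot 5 \left(5 + 22\right)\right)} = - \frac{-28539 + 40175 + 1607 \cdot 2 \cdot 5 \cdot 27}{189 \left(25 + 2 \cdot 5 \cdot 27\right)} = - \frac{-28539 + 40175 + 1607 \cdot 270}{189 \left(25 + 270\right)} = - \frac{-28539 + 40175 + 433890}{189 \cdot 295} = - \frac{445526}{189 \cdot 295} = \left(-1\right) \frac{445526}{55755} = - \frac{445526}{55755}$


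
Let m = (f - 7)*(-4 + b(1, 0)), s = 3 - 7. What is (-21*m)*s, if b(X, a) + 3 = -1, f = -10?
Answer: 11424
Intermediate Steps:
s = -4
b(X, a) = -4 (b(X, a) = -3 - 1 = -4)
m = 136 (m = (-10 - 7)*(-4 - 4) = -17*(-8) = 136)
(-21*m)*s = -21*136*(-4) = -2856*(-4) = 11424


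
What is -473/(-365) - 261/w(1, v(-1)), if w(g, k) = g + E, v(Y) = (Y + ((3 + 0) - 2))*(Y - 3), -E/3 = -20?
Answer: -66412/22265 ≈ -2.9828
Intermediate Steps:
E = 60 (E = -3*(-20) = 60)
v(Y) = (1 + Y)*(-3 + Y) (v(Y) = (Y + (3 - 2))*(-3 + Y) = (Y + 1)*(-3 + Y) = (1 + Y)*(-3 + Y))
w(g, k) = 60 + g (w(g, k) = g + 60 = 60 + g)
-473/(-365) - 261/w(1, v(-1)) = -473/(-365) - 261/(60 + 1) = -473*(-1/365) - 261/61 = 473/365 - 261*1/61 = 473/365 - 261/61 = -66412/22265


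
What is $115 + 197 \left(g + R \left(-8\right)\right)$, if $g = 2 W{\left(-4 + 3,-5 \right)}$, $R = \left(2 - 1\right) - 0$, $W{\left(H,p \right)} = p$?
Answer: $-3431$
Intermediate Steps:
$R = 1$ ($R = 1 + 0 = 1$)
$g = -10$ ($g = 2 \left(-5\right) = -10$)
$115 + 197 \left(g + R \left(-8\right)\right) = 115 + 197 \left(-10 + 1 \left(-8\right)\right) = 115 + 197 \left(-10 - 8\right) = 115 + 197 \left(-18\right) = 115 - 3546 = -3431$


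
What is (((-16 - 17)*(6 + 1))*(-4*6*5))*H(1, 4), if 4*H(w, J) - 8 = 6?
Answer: 97020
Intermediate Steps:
H(w, J) = 7/2 (H(w, J) = 2 + (1/4)*6 = 2 + 3/2 = 7/2)
(((-16 - 17)*(6 + 1))*(-4*6*5))*H(1, 4) = (((-16 - 17)*(6 + 1))*(-4*6*5))*(7/2) = ((-33*7)*(-24*5))*(7/2) = -231*(-120)*(7/2) = 27720*(7/2) = 97020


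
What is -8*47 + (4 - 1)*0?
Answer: -376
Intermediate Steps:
-8*47 + (4 - 1)*0 = -376 + 3*0 = -376 + 0 = -376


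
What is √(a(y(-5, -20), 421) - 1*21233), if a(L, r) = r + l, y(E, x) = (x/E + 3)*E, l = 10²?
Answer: 2*I*√5178 ≈ 143.92*I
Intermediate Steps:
l = 100
y(E, x) = E*(3 + x/E) (y(E, x) = (3 + x/E)*E = E*(3 + x/E))
a(L, r) = 100 + r (a(L, r) = r + 100 = 100 + r)
√(a(y(-5, -20), 421) - 1*21233) = √((100 + 421) - 1*21233) = √(521 - 21233) = √(-20712) = 2*I*√5178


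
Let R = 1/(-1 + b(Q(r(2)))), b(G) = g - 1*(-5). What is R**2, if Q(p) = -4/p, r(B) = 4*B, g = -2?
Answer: 1/4 ≈ 0.25000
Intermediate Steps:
b(G) = 3 (b(G) = -2 - 1*(-5) = -2 + 5 = 3)
R = 1/2 (R = 1/(-1 + 3) = 1/2 ≈ 0.50000)
R**2 = (1/2)**2 = 1/4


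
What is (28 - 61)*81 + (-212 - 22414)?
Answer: -25299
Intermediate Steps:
(28 - 61)*81 + (-212 - 22414) = -33*81 - 22626 = -2673 - 22626 = -25299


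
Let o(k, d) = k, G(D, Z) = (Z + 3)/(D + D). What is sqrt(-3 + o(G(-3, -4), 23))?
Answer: I*sqrt(102)/6 ≈ 1.6833*I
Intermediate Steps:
G(D, Z) = (3 + Z)/(2*D) (G(D, Z) = (3 + Z)/((2*D)) = (3 + Z)*(1/(2*D)) = (3 + Z)/(2*D))
sqrt(-3 + o(G(-3, -4), 23)) = sqrt(-3 + (1/2)*(3 - 4)/(-3)) = sqrt(-3 + (1/2)*(-1/3)*(-1)) = sqrt(-3 + 1/6) = sqrt(-17/6) = I*sqrt(102)/6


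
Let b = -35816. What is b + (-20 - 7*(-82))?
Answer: -35262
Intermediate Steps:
b + (-20 - 7*(-82)) = -35816 + (-20 - 7*(-82)) = -35816 + (-20 + 574) = -35816 + 554 = -35262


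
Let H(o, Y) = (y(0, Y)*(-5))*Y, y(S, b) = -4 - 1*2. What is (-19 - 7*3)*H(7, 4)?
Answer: -4800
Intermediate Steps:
y(S, b) = -6 (y(S, b) = -4 - 2 = -6)
H(o, Y) = 30*Y (H(o, Y) = (-6*(-5))*Y = 30*Y)
(-19 - 7*3)*H(7, 4) = (-19 - 7*3)*(30*4) = (-19 - 21)*120 = -40*120 = -4800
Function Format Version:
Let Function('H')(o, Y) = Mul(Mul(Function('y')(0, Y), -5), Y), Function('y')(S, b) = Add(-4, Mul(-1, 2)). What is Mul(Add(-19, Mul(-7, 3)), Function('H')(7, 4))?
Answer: -4800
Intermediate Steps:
Function('y')(S, b) = -6 (Function('y')(S, b) = Add(-4, -2) = -6)
Function('H')(o, Y) = Mul(30, Y) (Function('H')(o, Y) = Mul(Mul(-6, -5), Y) = Mul(30, Y))
Mul(Add(-19, Mul(-7, 3)), Function('H')(7, 4)) = Mul(Add(-19, Mul(-7, 3)), Mul(30, 4)) = Mul(Add(-19, -21), 120) = Mul(-40, 120) = -4800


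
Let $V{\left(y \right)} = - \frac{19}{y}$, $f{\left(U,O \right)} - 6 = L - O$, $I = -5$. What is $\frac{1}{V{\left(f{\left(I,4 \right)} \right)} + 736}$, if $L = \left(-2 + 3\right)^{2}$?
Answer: $\frac{3}{2189} \approx 0.0013705$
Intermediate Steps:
$L = 1$ ($L = 1^{2} = 1$)
$f{\left(U,O \right)} = 7 - O$ ($f{\left(U,O \right)} = 6 - \left(-1 + O\right) = 7 - O$)
$\frac{1}{V{\left(f{\left(I,4 \right)} \right)} + 736} = \frac{1}{- \frac{19}{7 - 4} + 736} = \frac{1}{- \frac{19}{3} + 736} = \frac{1}{\frac{2189}{3}} = \frac{3}{2189}$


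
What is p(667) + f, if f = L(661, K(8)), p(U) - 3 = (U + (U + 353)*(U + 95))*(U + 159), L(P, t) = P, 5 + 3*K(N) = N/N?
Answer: 642551846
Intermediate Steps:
K(N) = -4/3 (K(N) = -5/3 + (N/N)/3 = -5/3 + (1/3)*1 = -5/3 + 1/3 = -4/3)
p(U) = 3 + (159 + U)*(U + (95 + U)*(353 + U)) (p(U) = 3 + (U + (U + 353)*(U + 95))*(U + 159) = 3 + (U + (353 + U)*(95 + U))*(159 + U) = 3 + (U + (95 + U)*(353 + U))*(159 + U) = 3 + (159 + U)*(U + (95 + U)*(353 + U)))
f = 661
p(667) + f = (5332068 + 667**3 + 608*667**2 + 104926*667) + 661 = (5332068 + 296740963 + 608*444889 + 69985642) + 661 = (5332068 + 296740963 + 270492512 + 69985642) + 661 = 642551185 + 661 = 642551846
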